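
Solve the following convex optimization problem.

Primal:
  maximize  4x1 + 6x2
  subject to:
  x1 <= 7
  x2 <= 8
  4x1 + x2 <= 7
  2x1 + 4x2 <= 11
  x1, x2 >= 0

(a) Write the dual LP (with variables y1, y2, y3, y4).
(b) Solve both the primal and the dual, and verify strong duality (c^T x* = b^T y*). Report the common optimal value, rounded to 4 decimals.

The standard primal-dual pair for 'max c^T x s.t. A x <= b, x >= 0' is:
  Dual:  min b^T y  s.t.  A^T y >= c,  y >= 0.

So the dual LP is:
  minimize  7y1 + 8y2 + 7y3 + 11y4
  subject to:
    y1 + 4y3 + 2y4 >= 4
    y2 + y3 + 4y4 >= 6
    y1, y2, y3, y4 >= 0

Solving the primal: x* = (1.2143, 2.1429).
  primal value c^T x* = 17.7143.
Solving the dual: y* = (0, 0, 0.2857, 1.4286).
  dual value b^T y* = 17.7143.
Strong duality: c^T x* = b^T y*. Confirmed.

17.7143


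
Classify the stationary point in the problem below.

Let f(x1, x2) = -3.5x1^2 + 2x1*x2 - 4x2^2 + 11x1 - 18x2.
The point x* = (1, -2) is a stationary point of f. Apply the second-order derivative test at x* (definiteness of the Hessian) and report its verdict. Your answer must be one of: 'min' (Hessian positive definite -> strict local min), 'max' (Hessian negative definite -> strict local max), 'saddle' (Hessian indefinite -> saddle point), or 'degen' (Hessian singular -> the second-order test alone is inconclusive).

Compute the Hessian H = grad^2 f:
  H = [[-7, 2], [2, -8]]
Verify stationarity: grad f(x*) = H x* + g = (0, 0).
Eigenvalues of H: -9.5616, -5.4384.
Both eigenvalues < 0, so H is negative definite -> x* is a strict local max.

max


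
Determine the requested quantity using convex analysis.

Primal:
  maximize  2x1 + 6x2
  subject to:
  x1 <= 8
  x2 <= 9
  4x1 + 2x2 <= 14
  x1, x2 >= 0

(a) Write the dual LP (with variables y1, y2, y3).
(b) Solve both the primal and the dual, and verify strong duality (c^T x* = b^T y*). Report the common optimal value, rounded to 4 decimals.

The standard primal-dual pair for 'max c^T x s.t. A x <= b, x >= 0' is:
  Dual:  min b^T y  s.t.  A^T y >= c,  y >= 0.

So the dual LP is:
  minimize  8y1 + 9y2 + 14y3
  subject to:
    y1 + 4y3 >= 2
    y2 + 2y3 >= 6
    y1, y2, y3 >= 0

Solving the primal: x* = (0, 7).
  primal value c^T x* = 42.
Solving the dual: y* = (0, 0, 3).
  dual value b^T y* = 42.
Strong duality: c^T x* = b^T y*. Confirmed.

42


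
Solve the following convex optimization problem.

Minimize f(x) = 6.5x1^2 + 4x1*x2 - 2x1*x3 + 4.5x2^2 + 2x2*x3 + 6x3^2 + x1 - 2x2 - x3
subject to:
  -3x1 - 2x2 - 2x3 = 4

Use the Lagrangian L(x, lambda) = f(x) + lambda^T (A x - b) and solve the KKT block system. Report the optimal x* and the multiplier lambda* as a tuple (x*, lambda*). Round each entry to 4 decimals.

Form the Lagrangian:
  L(x, lambda) = (1/2) x^T Q x + c^T x + lambda^T (A x - b)
Stationarity (grad_x L = 0): Q x + c + A^T lambda = 0.
Primal feasibility: A x = b.

This gives the KKT block system:
  [ Q   A^T ] [ x     ]   [-c ]
  [ A    0  ] [ lambda ] = [ b ]

Solving the linear system:
  x*      = (-0.9487, 0.0543, -0.6312)
  lambda* = (-3.2845)
  f(x*)   = 6.3559

x* = (-0.9487, 0.0543, -0.6312), lambda* = (-3.2845)


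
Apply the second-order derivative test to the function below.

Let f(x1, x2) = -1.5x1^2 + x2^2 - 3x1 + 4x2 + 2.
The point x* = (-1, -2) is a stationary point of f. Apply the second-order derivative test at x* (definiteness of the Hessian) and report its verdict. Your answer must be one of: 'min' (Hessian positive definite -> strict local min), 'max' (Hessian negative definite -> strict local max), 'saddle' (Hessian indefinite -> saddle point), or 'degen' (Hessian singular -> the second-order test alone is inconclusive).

Compute the Hessian H = grad^2 f:
  H = [[-3, 0], [0, 2]]
Verify stationarity: grad f(x*) = H x* + g = (0, 0).
Eigenvalues of H: -3, 2.
Eigenvalues have mixed signs, so H is indefinite -> x* is a saddle point.

saddle


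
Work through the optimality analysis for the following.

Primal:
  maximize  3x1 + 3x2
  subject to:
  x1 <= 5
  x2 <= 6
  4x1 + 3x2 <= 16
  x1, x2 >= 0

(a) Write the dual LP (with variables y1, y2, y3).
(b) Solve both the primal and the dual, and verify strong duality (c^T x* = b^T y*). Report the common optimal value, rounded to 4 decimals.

The standard primal-dual pair for 'max c^T x s.t. A x <= b, x >= 0' is:
  Dual:  min b^T y  s.t.  A^T y >= c,  y >= 0.

So the dual LP is:
  minimize  5y1 + 6y2 + 16y3
  subject to:
    y1 + 4y3 >= 3
    y2 + 3y3 >= 3
    y1, y2, y3 >= 0

Solving the primal: x* = (0, 5.3333).
  primal value c^T x* = 16.
Solving the dual: y* = (0, 0, 1).
  dual value b^T y* = 16.
Strong duality: c^T x* = b^T y*. Confirmed.

16


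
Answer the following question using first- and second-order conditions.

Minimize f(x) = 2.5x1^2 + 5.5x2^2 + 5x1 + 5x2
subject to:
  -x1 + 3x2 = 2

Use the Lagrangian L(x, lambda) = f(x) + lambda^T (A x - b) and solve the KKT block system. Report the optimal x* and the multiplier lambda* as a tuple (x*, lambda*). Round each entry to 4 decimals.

Form the Lagrangian:
  L(x, lambda) = (1/2) x^T Q x + c^T x + lambda^T (A x - b)
Stationarity (grad_x L = 0): Q x + c + A^T lambda = 0.
Primal feasibility: A x = b.

This gives the KKT block system:
  [ Q   A^T ] [ x     ]   [-c ]
  [ A    0  ] [ lambda ] = [ b ]

Solving the linear system:
  x*      = (-1.4643, 0.1786)
  lambda* = (-2.3214)
  f(x*)   = -0.8929

x* = (-1.4643, 0.1786), lambda* = (-2.3214)


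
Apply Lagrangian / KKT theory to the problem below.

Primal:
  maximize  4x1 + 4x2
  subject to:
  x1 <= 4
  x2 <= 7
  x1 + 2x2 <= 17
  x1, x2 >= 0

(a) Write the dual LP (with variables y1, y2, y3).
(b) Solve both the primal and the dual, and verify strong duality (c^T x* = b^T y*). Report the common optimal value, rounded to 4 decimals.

The standard primal-dual pair for 'max c^T x s.t. A x <= b, x >= 0' is:
  Dual:  min b^T y  s.t.  A^T y >= c,  y >= 0.

So the dual LP is:
  minimize  4y1 + 7y2 + 17y3
  subject to:
    y1 + y3 >= 4
    y2 + 2y3 >= 4
    y1, y2, y3 >= 0

Solving the primal: x* = (4, 6.5).
  primal value c^T x* = 42.
Solving the dual: y* = (2, 0, 2).
  dual value b^T y* = 42.
Strong duality: c^T x* = b^T y*. Confirmed.

42


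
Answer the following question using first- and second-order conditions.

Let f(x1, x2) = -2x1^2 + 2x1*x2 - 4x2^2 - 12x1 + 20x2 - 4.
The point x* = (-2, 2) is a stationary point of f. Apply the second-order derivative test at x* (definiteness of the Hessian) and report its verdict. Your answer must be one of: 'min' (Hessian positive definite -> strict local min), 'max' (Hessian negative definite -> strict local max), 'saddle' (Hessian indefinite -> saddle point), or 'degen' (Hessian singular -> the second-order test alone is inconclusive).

Compute the Hessian H = grad^2 f:
  H = [[-4, 2], [2, -8]]
Verify stationarity: grad f(x*) = H x* + g = (0, 0).
Eigenvalues of H: -8.8284, -3.1716.
Both eigenvalues < 0, so H is negative definite -> x* is a strict local max.

max


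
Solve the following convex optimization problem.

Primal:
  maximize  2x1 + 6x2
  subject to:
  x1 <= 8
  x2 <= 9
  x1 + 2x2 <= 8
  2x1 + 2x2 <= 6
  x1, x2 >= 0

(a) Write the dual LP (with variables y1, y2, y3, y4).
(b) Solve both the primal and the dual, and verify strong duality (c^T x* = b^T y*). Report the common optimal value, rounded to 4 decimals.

The standard primal-dual pair for 'max c^T x s.t. A x <= b, x >= 0' is:
  Dual:  min b^T y  s.t.  A^T y >= c,  y >= 0.

So the dual LP is:
  minimize  8y1 + 9y2 + 8y3 + 6y4
  subject to:
    y1 + y3 + 2y4 >= 2
    y2 + 2y3 + 2y4 >= 6
    y1, y2, y3, y4 >= 0

Solving the primal: x* = (0, 3).
  primal value c^T x* = 18.
Solving the dual: y* = (0, 0, 0, 3).
  dual value b^T y* = 18.
Strong duality: c^T x* = b^T y*. Confirmed.

18


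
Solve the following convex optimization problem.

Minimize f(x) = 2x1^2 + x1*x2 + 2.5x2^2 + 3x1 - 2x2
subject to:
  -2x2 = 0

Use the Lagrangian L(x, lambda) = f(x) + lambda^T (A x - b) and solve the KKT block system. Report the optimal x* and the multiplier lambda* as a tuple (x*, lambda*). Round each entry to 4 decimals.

Form the Lagrangian:
  L(x, lambda) = (1/2) x^T Q x + c^T x + lambda^T (A x - b)
Stationarity (grad_x L = 0): Q x + c + A^T lambda = 0.
Primal feasibility: A x = b.

This gives the KKT block system:
  [ Q   A^T ] [ x     ]   [-c ]
  [ A    0  ] [ lambda ] = [ b ]

Solving the linear system:
  x*      = (-0.75, 0)
  lambda* = (-1.375)
  f(x*)   = -1.125

x* = (-0.75, 0), lambda* = (-1.375)


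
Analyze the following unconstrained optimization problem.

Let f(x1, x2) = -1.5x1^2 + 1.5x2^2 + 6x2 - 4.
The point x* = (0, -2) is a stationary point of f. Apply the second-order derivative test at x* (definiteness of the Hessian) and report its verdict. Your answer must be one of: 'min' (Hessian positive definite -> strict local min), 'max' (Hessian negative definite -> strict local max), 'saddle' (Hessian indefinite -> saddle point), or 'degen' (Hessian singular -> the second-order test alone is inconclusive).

Compute the Hessian H = grad^2 f:
  H = [[-3, 0], [0, 3]]
Verify stationarity: grad f(x*) = H x* + g = (0, 0).
Eigenvalues of H: -3, 3.
Eigenvalues have mixed signs, so H is indefinite -> x* is a saddle point.

saddle


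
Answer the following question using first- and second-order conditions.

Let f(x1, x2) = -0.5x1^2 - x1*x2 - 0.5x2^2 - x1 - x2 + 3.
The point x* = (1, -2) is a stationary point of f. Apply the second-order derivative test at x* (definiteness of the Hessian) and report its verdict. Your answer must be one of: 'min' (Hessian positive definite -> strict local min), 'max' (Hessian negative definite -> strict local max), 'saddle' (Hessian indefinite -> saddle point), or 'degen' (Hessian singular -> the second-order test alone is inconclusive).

Compute the Hessian H = grad^2 f:
  H = [[-1, -1], [-1, -1]]
Verify stationarity: grad f(x*) = H x* + g = (0, 0).
Eigenvalues of H: -2, 0.
H has a zero eigenvalue (singular; negative semidefinite but not definite), so H is neither positive definite, negative definite, nor indefinite. The second-order test alone is inconclusive -> degen.
(Indeed, f is constant along the null direction of H through x*, so x* is not a strict local extremum.)

degen


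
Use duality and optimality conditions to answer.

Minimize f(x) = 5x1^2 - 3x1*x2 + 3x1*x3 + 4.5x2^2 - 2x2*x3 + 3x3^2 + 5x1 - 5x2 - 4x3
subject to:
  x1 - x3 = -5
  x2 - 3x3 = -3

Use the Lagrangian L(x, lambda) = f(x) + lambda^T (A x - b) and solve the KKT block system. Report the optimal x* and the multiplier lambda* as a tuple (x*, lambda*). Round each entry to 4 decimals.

Form the Lagrangian:
  L(x, lambda) = (1/2) x^T Q x + c^T x + lambda^T (A x - b)
Stationarity (grad_x L = 0): Q x + c + A^T lambda = 0.
Primal feasibility: A x = b.

This gives the KKT block system:
  [ Q   A^T ] [ x     ]   [-c ]
  [ A    0  ] [ lambda ] = [ b ]

Solving the linear system:
  x*      = (-3.6301, 1.1096, 1.3699)
  lambda* = (30.5205, -13.137)
  f(x*)   = 42.0068

x* = (-3.6301, 1.1096, 1.3699), lambda* = (30.5205, -13.137)


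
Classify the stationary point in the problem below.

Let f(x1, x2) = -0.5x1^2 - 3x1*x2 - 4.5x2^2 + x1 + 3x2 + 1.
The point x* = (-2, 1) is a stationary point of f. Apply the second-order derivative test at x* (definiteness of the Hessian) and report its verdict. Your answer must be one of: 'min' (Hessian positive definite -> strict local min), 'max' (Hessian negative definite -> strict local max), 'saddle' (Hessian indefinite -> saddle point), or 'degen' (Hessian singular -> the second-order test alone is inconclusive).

Compute the Hessian H = grad^2 f:
  H = [[-1, -3], [-3, -9]]
Verify stationarity: grad f(x*) = H x* + g = (0, 0).
Eigenvalues of H: -10, 0.
H has a zero eigenvalue (singular; negative semidefinite but not definite), so H is neither positive definite, negative definite, nor indefinite. The second-order test alone is inconclusive -> degen.
(Indeed, f is constant along the null direction of H through x*, so x* is not a strict local extremum.)

degen


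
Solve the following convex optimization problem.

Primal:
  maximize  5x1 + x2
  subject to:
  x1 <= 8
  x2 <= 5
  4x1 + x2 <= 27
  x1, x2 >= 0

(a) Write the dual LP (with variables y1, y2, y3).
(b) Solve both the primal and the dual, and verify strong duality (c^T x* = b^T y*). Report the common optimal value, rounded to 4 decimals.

The standard primal-dual pair for 'max c^T x s.t. A x <= b, x >= 0' is:
  Dual:  min b^T y  s.t.  A^T y >= c,  y >= 0.

So the dual LP is:
  minimize  8y1 + 5y2 + 27y3
  subject to:
    y1 + 4y3 >= 5
    y2 + y3 >= 1
    y1, y2, y3 >= 0

Solving the primal: x* = (6.75, 0).
  primal value c^T x* = 33.75.
Solving the dual: y* = (0, 0, 1.25).
  dual value b^T y* = 33.75.
Strong duality: c^T x* = b^T y*. Confirmed.

33.75


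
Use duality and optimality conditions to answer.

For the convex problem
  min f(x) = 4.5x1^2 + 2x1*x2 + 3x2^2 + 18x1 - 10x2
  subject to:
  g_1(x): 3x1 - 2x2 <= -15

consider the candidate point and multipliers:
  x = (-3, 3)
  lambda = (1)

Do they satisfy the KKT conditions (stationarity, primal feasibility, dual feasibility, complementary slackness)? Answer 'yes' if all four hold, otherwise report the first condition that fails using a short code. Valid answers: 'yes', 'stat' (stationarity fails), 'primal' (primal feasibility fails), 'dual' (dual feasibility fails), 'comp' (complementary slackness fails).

Gradient of f: grad f(x) = Q x + c = (-3, 2)
Constraint values g_i(x) = a_i^T x - b_i:
  g_1((-3, 3)) = 0
Stationarity residual: grad f(x) + sum_i lambda_i a_i = (0, 0)
  -> stationarity OK
Primal feasibility (all g_i <= 0): OK
Dual feasibility (all lambda_i >= 0): OK
Complementary slackness (lambda_i * g_i(x) = 0 for all i): OK

Verdict: yes, KKT holds.

yes


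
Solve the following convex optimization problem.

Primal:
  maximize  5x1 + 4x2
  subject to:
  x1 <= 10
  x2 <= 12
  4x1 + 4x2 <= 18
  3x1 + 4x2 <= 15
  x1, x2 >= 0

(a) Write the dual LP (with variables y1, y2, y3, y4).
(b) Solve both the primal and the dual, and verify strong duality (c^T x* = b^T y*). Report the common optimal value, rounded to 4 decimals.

The standard primal-dual pair for 'max c^T x s.t. A x <= b, x >= 0' is:
  Dual:  min b^T y  s.t.  A^T y >= c,  y >= 0.

So the dual LP is:
  minimize  10y1 + 12y2 + 18y3 + 15y4
  subject to:
    y1 + 4y3 + 3y4 >= 5
    y2 + 4y3 + 4y4 >= 4
    y1, y2, y3, y4 >= 0

Solving the primal: x* = (4.5, 0).
  primal value c^T x* = 22.5.
Solving the dual: y* = (0, 0, 1.25, 0).
  dual value b^T y* = 22.5.
Strong duality: c^T x* = b^T y*. Confirmed.

22.5


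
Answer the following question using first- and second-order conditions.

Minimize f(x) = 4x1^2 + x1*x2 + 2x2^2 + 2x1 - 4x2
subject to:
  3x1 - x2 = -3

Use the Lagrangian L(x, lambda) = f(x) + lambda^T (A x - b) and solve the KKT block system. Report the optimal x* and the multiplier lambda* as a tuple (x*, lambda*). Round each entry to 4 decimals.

Form the Lagrangian:
  L(x, lambda) = (1/2) x^T Q x + c^T x + lambda^T (A x - b)
Stationarity (grad_x L = 0): Q x + c + A^T lambda = 0.
Primal feasibility: A x = b.

This gives the KKT block system:
  [ Q   A^T ] [ x     ]   [-c ]
  [ A    0  ] [ lambda ] = [ b ]

Solving the linear system:
  x*      = (-0.58, 1.26)
  lambda* = (0.46)
  f(x*)   = -2.41

x* = (-0.58, 1.26), lambda* = (0.46)


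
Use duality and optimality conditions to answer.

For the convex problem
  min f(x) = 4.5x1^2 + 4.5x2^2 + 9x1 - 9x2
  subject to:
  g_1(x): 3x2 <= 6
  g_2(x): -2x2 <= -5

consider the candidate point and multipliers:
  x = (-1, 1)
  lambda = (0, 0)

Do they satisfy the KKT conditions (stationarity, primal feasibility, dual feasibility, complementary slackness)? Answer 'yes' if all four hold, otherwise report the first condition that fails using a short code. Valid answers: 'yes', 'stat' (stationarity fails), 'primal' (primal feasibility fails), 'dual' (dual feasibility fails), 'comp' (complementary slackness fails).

Gradient of f: grad f(x) = Q x + c = (0, 0)
Constraint values g_i(x) = a_i^T x - b_i:
  g_1((-1, 1)) = -3
  g_2((-1, 1)) = 3
Stationarity residual: grad f(x) + sum_i lambda_i a_i = (0, 0)
  -> stationarity OK
Primal feasibility (all g_i <= 0): FAILS
Dual feasibility (all lambda_i >= 0): OK
Complementary slackness (lambda_i * g_i(x) = 0 for all i): OK

Verdict: the first failing condition is primal_feasibility -> primal.

primal


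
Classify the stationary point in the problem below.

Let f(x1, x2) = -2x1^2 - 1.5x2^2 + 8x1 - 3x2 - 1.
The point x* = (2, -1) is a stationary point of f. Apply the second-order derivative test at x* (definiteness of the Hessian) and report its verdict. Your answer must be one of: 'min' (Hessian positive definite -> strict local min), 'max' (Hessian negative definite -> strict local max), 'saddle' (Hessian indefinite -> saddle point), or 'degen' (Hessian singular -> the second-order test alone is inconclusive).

Compute the Hessian H = grad^2 f:
  H = [[-4, 0], [0, -3]]
Verify stationarity: grad f(x*) = H x* + g = (0, 0).
Eigenvalues of H: -4, -3.
Both eigenvalues < 0, so H is negative definite -> x* is a strict local max.

max


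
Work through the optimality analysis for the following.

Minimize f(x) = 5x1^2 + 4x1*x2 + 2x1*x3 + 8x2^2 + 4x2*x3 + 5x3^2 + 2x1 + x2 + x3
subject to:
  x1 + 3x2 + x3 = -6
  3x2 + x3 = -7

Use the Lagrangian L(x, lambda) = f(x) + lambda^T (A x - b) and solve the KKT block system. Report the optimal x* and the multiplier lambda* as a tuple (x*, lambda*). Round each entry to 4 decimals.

Form the Lagrangian:
  L(x, lambda) = (1/2) x^T Q x + c^T x + lambda^T (A x - b)
Stationarity (grad_x L = 0): Q x + c + A^T lambda = 0.
Primal feasibility: A x = b.

This gives the KKT block system:
  [ Q   A^T ] [ x     ]   [-c ]
  [ A    0  ] [ lambda ] = [ b ]

Solving the linear system:
  x*      = (1, -2.1707, -0.4878)
  lambda* = (-2.3415, 12.9024)
  f(x*)   = 37.8049

x* = (1, -2.1707, -0.4878), lambda* = (-2.3415, 12.9024)


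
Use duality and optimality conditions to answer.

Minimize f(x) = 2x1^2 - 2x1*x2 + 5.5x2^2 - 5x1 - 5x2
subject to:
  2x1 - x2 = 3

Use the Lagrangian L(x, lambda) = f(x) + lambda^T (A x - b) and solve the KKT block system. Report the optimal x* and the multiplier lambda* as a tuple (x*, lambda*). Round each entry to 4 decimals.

Form the Lagrangian:
  L(x, lambda) = (1/2) x^T Q x + c^T x + lambda^T (A x - b)
Stationarity (grad_x L = 0): Q x + c + A^T lambda = 0.
Primal feasibility: A x = b.

This gives the KKT block system:
  [ Q   A^T ] [ x     ]   [-c ]
  [ A    0  ] [ lambda ] = [ b ]

Solving the linear system:
  x*      = (1.875, 0.75)
  lambda* = (-0.5)
  f(x*)   = -5.8125

x* = (1.875, 0.75), lambda* = (-0.5)


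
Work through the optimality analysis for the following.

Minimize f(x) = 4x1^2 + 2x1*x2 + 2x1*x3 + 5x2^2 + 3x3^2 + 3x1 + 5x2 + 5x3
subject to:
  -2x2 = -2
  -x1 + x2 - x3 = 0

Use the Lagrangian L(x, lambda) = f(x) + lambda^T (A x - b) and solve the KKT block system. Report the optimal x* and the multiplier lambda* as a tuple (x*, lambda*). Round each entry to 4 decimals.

Form the Lagrangian:
  L(x, lambda) = (1/2) x^T Q x + c^T x + lambda^T (A x - b)
Stationarity (grad_x L = 0): Q x + c + A^T lambda = 0.
Primal feasibility: A x = b.

This gives the KKT block system:
  [ Q   A^T ] [ x     ]   [-c ]
  [ A    0  ] [ lambda ] = [ b ]

Solving the linear system:
  x*      = (0.4, 1, 0.6)
  lambda* = (12.6, 9.4)
  f(x*)   = 17.2

x* = (0.4, 1, 0.6), lambda* = (12.6, 9.4)


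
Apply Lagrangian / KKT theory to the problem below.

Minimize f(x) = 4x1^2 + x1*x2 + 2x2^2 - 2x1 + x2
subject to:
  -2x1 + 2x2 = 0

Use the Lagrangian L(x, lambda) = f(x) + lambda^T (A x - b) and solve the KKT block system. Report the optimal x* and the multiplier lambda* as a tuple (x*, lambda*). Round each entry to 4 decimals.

Form the Lagrangian:
  L(x, lambda) = (1/2) x^T Q x + c^T x + lambda^T (A x - b)
Stationarity (grad_x L = 0): Q x + c + A^T lambda = 0.
Primal feasibility: A x = b.

This gives the KKT block system:
  [ Q   A^T ] [ x     ]   [-c ]
  [ A    0  ] [ lambda ] = [ b ]

Solving the linear system:
  x*      = (0.0714, 0.0714)
  lambda* = (-0.6786)
  f(x*)   = -0.0357

x* = (0.0714, 0.0714), lambda* = (-0.6786)


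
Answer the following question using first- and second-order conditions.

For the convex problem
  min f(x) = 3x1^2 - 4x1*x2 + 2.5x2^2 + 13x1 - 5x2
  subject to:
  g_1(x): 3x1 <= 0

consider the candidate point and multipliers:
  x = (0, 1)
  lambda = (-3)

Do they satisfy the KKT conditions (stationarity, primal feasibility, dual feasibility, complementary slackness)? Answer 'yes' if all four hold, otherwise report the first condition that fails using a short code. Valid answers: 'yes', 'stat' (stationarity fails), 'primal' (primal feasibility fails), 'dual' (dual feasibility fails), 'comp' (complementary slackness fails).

Gradient of f: grad f(x) = Q x + c = (9, 0)
Constraint values g_i(x) = a_i^T x - b_i:
  g_1((0, 1)) = 0
Stationarity residual: grad f(x) + sum_i lambda_i a_i = (0, 0)
  -> stationarity OK
Primal feasibility (all g_i <= 0): OK
Dual feasibility (all lambda_i >= 0): FAILS
Complementary slackness (lambda_i * g_i(x) = 0 for all i): OK

Verdict: the first failing condition is dual_feasibility -> dual.

dual


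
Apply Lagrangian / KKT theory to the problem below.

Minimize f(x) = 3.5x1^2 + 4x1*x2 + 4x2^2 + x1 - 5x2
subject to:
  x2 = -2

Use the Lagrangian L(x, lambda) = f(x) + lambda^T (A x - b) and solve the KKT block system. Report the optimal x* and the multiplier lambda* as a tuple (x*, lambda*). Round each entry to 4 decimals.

Form the Lagrangian:
  L(x, lambda) = (1/2) x^T Q x + c^T x + lambda^T (A x - b)
Stationarity (grad_x L = 0): Q x + c + A^T lambda = 0.
Primal feasibility: A x = b.

This gives the KKT block system:
  [ Q   A^T ] [ x     ]   [-c ]
  [ A    0  ] [ lambda ] = [ b ]

Solving the linear system:
  x*      = (1, -2)
  lambda* = (17)
  f(x*)   = 22.5

x* = (1, -2), lambda* = (17)


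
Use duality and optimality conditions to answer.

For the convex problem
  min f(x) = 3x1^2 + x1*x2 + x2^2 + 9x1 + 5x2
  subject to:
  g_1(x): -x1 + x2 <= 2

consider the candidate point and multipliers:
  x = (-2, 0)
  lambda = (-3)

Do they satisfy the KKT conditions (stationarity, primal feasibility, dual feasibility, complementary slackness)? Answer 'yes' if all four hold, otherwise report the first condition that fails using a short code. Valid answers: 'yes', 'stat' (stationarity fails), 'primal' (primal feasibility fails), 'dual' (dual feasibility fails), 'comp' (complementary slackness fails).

Gradient of f: grad f(x) = Q x + c = (-3, 3)
Constraint values g_i(x) = a_i^T x - b_i:
  g_1((-2, 0)) = 0
Stationarity residual: grad f(x) + sum_i lambda_i a_i = (0, 0)
  -> stationarity OK
Primal feasibility (all g_i <= 0): OK
Dual feasibility (all lambda_i >= 0): FAILS
Complementary slackness (lambda_i * g_i(x) = 0 for all i): OK

Verdict: the first failing condition is dual_feasibility -> dual.

dual


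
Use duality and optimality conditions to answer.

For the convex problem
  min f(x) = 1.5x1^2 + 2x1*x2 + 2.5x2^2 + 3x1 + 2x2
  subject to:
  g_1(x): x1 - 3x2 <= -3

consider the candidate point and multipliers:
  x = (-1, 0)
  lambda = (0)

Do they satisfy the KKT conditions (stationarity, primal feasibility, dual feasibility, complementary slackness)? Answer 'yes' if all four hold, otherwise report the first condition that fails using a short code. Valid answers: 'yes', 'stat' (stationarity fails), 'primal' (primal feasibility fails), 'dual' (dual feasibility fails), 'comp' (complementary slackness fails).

Gradient of f: grad f(x) = Q x + c = (0, 0)
Constraint values g_i(x) = a_i^T x - b_i:
  g_1((-1, 0)) = 2
Stationarity residual: grad f(x) + sum_i lambda_i a_i = (0, 0)
  -> stationarity OK
Primal feasibility (all g_i <= 0): FAILS
Dual feasibility (all lambda_i >= 0): OK
Complementary slackness (lambda_i * g_i(x) = 0 for all i): OK

Verdict: the first failing condition is primal_feasibility -> primal.

primal


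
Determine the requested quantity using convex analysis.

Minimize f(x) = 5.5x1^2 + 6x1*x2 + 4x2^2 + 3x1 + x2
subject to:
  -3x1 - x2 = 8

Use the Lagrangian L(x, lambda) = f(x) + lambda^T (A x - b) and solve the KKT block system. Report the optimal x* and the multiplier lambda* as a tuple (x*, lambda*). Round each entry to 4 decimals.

Form the Lagrangian:
  L(x, lambda) = (1/2) x^T Q x + c^T x + lambda^T (A x - b)
Stationarity (grad_x L = 0): Q x + c + A^T lambda = 0.
Primal feasibility: A x = b.

This gives the KKT block system:
  [ Q   A^T ] [ x     ]   [-c ]
  [ A    0  ] [ lambda ] = [ b ]

Solving the linear system:
  x*      = (-3.0638, 1.1915)
  lambda* = (-7.8511)
  f(x*)   = 27.4043

x* = (-3.0638, 1.1915), lambda* = (-7.8511)


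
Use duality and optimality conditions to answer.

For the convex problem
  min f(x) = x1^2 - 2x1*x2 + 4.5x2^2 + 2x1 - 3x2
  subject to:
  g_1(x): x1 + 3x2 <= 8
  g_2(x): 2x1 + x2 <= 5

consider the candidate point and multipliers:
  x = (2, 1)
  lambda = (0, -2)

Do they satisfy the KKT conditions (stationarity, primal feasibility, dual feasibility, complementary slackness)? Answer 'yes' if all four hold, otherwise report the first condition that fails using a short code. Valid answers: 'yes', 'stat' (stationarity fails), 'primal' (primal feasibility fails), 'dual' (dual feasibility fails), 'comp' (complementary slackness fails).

Gradient of f: grad f(x) = Q x + c = (4, 2)
Constraint values g_i(x) = a_i^T x - b_i:
  g_1((2, 1)) = -3
  g_2((2, 1)) = 0
Stationarity residual: grad f(x) + sum_i lambda_i a_i = (0, 0)
  -> stationarity OK
Primal feasibility (all g_i <= 0): OK
Dual feasibility (all lambda_i >= 0): FAILS
Complementary slackness (lambda_i * g_i(x) = 0 for all i): OK

Verdict: the first failing condition is dual_feasibility -> dual.

dual


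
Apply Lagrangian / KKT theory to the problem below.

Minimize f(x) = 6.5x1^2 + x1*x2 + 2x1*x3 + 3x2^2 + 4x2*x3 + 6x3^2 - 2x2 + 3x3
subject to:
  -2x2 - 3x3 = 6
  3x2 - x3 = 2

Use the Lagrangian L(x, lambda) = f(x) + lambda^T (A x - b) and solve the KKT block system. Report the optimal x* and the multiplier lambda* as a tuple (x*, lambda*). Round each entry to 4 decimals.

Form the Lagrangian:
  L(x, lambda) = (1/2) x^T Q x + c^T x + lambda^T (A x - b)
Stationarity (grad_x L = 0): Q x + c + A^T lambda = 0.
Primal feasibility: A x = b.

This gives the KKT block system:
  [ Q   A^T ] [ x     ]   [-c ]
  [ A    0  ] [ lambda ] = [ b ]

Solving the linear system:
  x*      = (0.3077, 0, -2)
  lambda* = (-6.4406, -1.0629)
  f(x*)   = 17.3846

x* = (0.3077, 0, -2), lambda* = (-6.4406, -1.0629)


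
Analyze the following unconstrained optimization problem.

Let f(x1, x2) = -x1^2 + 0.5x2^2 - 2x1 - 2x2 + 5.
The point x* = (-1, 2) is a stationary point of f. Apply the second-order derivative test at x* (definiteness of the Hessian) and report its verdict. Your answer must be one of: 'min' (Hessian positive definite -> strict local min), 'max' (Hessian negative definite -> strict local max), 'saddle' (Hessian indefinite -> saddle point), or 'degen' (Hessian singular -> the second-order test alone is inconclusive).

Compute the Hessian H = grad^2 f:
  H = [[-2, 0], [0, 1]]
Verify stationarity: grad f(x*) = H x* + g = (0, 0).
Eigenvalues of H: -2, 1.
Eigenvalues have mixed signs, so H is indefinite -> x* is a saddle point.

saddle


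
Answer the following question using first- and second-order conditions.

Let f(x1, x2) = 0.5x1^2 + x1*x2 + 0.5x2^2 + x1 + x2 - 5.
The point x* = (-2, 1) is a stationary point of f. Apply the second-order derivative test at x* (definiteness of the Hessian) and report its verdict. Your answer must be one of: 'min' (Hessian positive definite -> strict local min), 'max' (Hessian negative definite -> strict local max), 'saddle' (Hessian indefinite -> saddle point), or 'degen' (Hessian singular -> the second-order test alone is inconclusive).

Compute the Hessian H = grad^2 f:
  H = [[1, 1], [1, 1]]
Verify stationarity: grad f(x*) = H x* + g = (0, 0).
Eigenvalues of H: 0, 2.
H has a zero eigenvalue (singular; positive semidefinite but not definite), so H is neither positive definite, negative definite, nor indefinite. The second-order test alone is inconclusive -> degen.
(Indeed, f is constant along the null direction of H through x*, so x* is not a strict local extremum.)

degen


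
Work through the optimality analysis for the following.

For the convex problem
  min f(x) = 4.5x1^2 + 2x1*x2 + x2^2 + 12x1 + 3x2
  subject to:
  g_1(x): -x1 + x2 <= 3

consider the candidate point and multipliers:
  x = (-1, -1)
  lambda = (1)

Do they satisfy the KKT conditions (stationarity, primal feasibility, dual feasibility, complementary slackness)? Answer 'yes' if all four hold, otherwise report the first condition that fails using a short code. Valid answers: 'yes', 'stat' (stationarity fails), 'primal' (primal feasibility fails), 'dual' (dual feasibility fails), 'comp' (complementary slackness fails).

Gradient of f: grad f(x) = Q x + c = (1, -1)
Constraint values g_i(x) = a_i^T x - b_i:
  g_1((-1, -1)) = -3
Stationarity residual: grad f(x) + sum_i lambda_i a_i = (0, 0)
  -> stationarity OK
Primal feasibility (all g_i <= 0): OK
Dual feasibility (all lambda_i >= 0): OK
Complementary slackness (lambda_i * g_i(x) = 0 for all i): FAILS

Verdict: the first failing condition is complementary_slackness -> comp.

comp


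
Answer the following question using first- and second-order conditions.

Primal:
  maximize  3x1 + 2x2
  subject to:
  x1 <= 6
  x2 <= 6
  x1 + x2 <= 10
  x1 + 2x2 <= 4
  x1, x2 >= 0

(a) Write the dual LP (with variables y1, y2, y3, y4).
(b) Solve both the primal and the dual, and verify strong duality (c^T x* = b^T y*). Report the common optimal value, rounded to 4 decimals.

The standard primal-dual pair for 'max c^T x s.t. A x <= b, x >= 0' is:
  Dual:  min b^T y  s.t.  A^T y >= c,  y >= 0.

So the dual LP is:
  minimize  6y1 + 6y2 + 10y3 + 4y4
  subject to:
    y1 + y3 + y4 >= 3
    y2 + y3 + 2y4 >= 2
    y1, y2, y3, y4 >= 0

Solving the primal: x* = (4, 0).
  primal value c^T x* = 12.
Solving the dual: y* = (0, 0, 0, 3).
  dual value b^T y* = 12.
Strong duality: c^T x* = b^T y*. Confirmed.

12


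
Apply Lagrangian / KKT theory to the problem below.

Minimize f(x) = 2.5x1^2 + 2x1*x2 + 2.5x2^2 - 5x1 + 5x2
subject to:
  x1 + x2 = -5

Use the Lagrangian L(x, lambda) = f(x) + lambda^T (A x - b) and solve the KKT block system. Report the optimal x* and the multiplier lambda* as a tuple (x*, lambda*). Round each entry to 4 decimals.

Form the Lagrangian:
  L(x, lambda) = (1/2) x^T Q x + c^T x + lambda^T (A x - b)
Stationarity (grad_x L = 0): Q x + c + A^T lambda = 0.
Primal feasibility: A x = b.

This gives the KKT block system:
  [ Q   A^T ] [ x     ]   [-c ]
  [ A    0  ] [ lambda ] = [ b ]

Solving the linear system:
  x*      = (-0.8333, -4.1667)
  lambda* = (17.5)
  f(x*)   = 35.4167

x* = (-0.8333, -4.1667), lambda* = (17.5)


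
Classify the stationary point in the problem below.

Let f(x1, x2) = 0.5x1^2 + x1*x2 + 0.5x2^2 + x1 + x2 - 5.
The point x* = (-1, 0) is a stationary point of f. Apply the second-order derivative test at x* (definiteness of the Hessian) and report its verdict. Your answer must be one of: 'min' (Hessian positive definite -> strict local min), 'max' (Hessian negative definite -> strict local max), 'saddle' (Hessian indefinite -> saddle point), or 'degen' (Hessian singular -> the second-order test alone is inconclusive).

Compute the Hessian H = grad^2 f:
  H = [[1, 1], [1, 1]]
Verify stationarity: grad f(x*) = H x* + g = (0, 0).
Eigenvalues of H: 0, 2.
H has a zero eigenvalue (singular; positive semidefinite but not definite), so H is neither positive definite, negative definite, nor indefinite. The second-order test alone is inconclusive -> degen.
(Indeed, f is constant along the null direction of H through x*, so x* is not a strict local extremum.)

degen


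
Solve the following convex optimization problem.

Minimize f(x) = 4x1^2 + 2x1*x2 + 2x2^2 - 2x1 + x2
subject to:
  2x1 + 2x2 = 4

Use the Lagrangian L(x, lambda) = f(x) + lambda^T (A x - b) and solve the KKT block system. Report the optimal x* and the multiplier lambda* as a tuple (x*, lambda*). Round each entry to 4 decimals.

Form the Lagrangian:
  L(x, lambda) = (1/2) x^T Q x + c^T x + lambda^T (A x - b)
Stationarity (grad_x L = 0): Q x + c + A^T lambda = 0.
Primal feasibility: A x = b.

This gives the KKT block system:
  [ Q   A^T ] [ x     ]   [-c ]
  [ A    0  ] [ lambda ] = [ b ]

Solving the linear system:
  x*      = (0.875, 1.125)
  lambda* = (-3.625)
  f(x*)   = 6.9375

x* = (0.875, 1.125), lambda* = (-3.625)


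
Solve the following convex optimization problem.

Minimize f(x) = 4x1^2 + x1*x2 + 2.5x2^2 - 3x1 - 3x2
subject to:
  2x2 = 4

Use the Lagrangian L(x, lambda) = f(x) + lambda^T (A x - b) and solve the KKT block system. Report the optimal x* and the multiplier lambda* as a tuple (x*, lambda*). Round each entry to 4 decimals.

Form the Lagrangian:
  L(x, lambda) = (1/2) x^T Q x + c^T x + lambda^T (A x - b)
Stationarity (grad_x L = 0): Q x + c + A^T lambda = 0.
Primal feasibility: A x = b.

This gives the KKT block system:
  [ Q   A^T ] [ x     ]   [-c ]
  [ A    0  ] [ lambda ] = [ b ]

Solving the linear system:
  x*      = (0.125, 2)
  lambda* = (-3.5625)
  f(x*)   = 3.9375

x* = (0.125, 2), lambda* = (-3.5625)


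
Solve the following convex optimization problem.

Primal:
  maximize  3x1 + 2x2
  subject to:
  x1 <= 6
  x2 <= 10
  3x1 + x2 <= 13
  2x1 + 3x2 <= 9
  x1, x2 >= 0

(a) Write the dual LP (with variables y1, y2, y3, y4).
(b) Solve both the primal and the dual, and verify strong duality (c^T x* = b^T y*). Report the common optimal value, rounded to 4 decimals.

The standard primal-dual pair for 'max c^T x s.t. A x <= b, x >= 0' is:
  Dual:  min b^T y  s.t.  A^T y >= c,  y >= 0.

So the dual LP is:
  minimize  6y1 + 10y2 + 13y3 + 9y4
  subject to:
    y1 + 3y3 + 2y4 >= 3
    y2 + y3 + 3y4 >= 2
    y1, y2, y3, y4 >= 0

Solving the primal: x* = (4.2857, 0.1429).
  primal value c^T x* = 13.1429.
Solving the dual: y* = (0, 0, 0.7143, 0.4286).
  dual value b^T y* = 13.1429.
Strong duality: c^T x* = b^T y*. Confirmed.

13.1429


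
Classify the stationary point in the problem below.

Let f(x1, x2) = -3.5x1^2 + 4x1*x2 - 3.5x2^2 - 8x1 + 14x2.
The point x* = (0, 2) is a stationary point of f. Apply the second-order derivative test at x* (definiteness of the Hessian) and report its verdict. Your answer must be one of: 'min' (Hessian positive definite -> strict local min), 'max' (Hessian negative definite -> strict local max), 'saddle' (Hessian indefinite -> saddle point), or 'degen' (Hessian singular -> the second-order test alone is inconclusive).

Compute the Hessian H = grad^2 f:
  H = [[-7, 4], [4, -7]]
Verify stationarity: grad f(x*) = H x* + g = (0, 0).
Eigenvalues of H: -11, -3.
Both eigenvalues < 0, so H is negative definite -> x* is a strict local max.

max


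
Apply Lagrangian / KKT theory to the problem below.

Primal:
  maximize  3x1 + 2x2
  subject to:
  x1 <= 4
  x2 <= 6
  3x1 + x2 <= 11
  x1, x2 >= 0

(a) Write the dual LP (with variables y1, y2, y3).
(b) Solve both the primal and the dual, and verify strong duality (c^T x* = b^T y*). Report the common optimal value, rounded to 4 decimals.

The standard primal-dual pair for 'max c^T x s.t. A x <= b, x >= 0' is:
  Dual:  min b^T y  s.t.  A^T y >= c,  y >= 0.

So the dual LP is:
  minimize  4y1 + 6y2 + 11y3
  subject to:
    y1 + 3y3 >= 3
    y2 + y3 >= 2
    y1, y2, y3 >= 0

Solving the primal: x* = (1.6667, 6).
  primal value c^T x* = 17.
Solving the dual: y* = (0, 1, 1).
  dual value b^T y* = 17.
Strong duality: c^T x* = b^T y*. Confirmed.

17


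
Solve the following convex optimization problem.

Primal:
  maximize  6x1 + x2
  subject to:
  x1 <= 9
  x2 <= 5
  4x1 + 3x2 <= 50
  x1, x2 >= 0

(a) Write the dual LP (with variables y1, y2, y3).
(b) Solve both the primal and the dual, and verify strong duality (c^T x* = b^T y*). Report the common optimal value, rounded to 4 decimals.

The standard primal-dual pair for 'max c^T x s.t. A x <= b, x >= 0' is:
  Dual:  min b^T y  s.t.  A^T y >= c,  y >= 0.

So the dual LP is:
  minimize  9y1 + 5y2 + 50y3
  subject to:
    y1 + 4y3 >= 6
    y2 + 3y3 >= 1
    y1, y2, y3 >= 0

Solving the primal: x* = (9, 4.6667).
  primal value c^T x* = 58.6667.
Solving the dual: y* = (4.6667, 0, 0.3333).
  dual value b^T y* = 58.6667.
Strong duality: c^T x* = b^T y*. Confirmed.

58.6667


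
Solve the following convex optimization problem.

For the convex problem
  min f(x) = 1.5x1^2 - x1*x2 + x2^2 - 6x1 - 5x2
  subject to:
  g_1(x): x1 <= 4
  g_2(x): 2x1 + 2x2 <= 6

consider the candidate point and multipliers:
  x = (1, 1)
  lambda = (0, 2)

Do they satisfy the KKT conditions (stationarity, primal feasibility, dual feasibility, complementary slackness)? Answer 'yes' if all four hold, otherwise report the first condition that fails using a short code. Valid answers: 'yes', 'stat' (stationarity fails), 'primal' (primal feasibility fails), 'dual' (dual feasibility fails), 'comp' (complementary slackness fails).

Gradient of f: grad f(x) = Q x + c = (-4, -4)
Constraint values g_i(x) = a_i^T x - b_i:
  g_1((1, 1)) = -3
  g_2((1, 1)) = -2
Stationarity residual: grad f(x) + sum_i lambda_i a_i = (0, 0)
  -> stationarity OK
Primal feasibility (all g_i <= 0): OK
Dual feasibility (all lambda_i >= 0): OK
Complementary slackness (lambda_i * g_i(x) = 0 for all i): FAILS

Verdict: the first failing condition is complementary_slackness -> comp.

comp


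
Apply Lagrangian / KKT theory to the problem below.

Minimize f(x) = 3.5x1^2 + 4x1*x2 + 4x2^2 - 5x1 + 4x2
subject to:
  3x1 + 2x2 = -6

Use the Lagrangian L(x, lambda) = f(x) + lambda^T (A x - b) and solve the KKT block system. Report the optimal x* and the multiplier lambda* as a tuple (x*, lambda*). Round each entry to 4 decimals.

Form the Lagrangian:
  L(x, lambda) = (1/2) x^T Q x + c^T x + lambda^T (A x - b)
Stationarity (grad_x L = 0): Q x + c + A^T lambda = 0.
Primal feasibility: A x = b.

This gives the KKT block system:
  [ Q   A^T ] [ x     ]   [-c ]
  [ A    0  ] [ lambda ] = [ b ]

Solving the linear system:
  x*      = (-1, -1.5)
  lambda* = (6)
  f(x*)   = 17.5

x* = (-1, -1.5), lambda* = (6)


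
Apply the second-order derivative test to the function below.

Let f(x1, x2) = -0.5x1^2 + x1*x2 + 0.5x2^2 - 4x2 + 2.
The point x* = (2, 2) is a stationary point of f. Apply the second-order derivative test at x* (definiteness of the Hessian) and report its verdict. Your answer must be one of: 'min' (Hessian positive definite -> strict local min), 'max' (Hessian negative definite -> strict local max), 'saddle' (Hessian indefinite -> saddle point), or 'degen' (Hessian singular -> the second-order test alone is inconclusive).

Compute the Hessian H = grad^2 f:
  H = [[-1, 1], [1, 1]]
Verify stationarity: grad f(x*) = H x* + g = (0, 0).
Eigenvalues of H: -1.4142, 1.4142.
Eigenvalues have mixed signs, so H is indefinite -> x* is a saddle point.

saddle


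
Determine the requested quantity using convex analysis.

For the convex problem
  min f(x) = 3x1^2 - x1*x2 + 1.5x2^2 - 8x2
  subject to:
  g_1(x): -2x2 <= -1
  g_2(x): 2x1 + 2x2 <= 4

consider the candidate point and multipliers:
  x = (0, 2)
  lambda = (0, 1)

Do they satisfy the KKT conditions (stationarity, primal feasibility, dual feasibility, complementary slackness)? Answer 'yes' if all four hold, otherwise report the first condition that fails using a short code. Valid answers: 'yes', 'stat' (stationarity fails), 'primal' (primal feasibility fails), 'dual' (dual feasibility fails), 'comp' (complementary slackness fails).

Gradient of f: grad f(x) = Q x + c = (-2, -2)
Constraint values g_i(x) = a_i^T x - b_i:
  g_1((0, 2)) = -3
  g_2((0, 2)) = 0
Stationarity residual: grad f(x) + sum_i lambda_i a_i = (0, 0)
  -> stationarity OK
Primal feasibility (all g_i <= 0): OK
Dual feasibility (all lambda_i >= 0): OK
Complementary slackness (lambda_i * g_i(x) = 0 for all i): OK

Verdict: yes, KKT holds.

yes


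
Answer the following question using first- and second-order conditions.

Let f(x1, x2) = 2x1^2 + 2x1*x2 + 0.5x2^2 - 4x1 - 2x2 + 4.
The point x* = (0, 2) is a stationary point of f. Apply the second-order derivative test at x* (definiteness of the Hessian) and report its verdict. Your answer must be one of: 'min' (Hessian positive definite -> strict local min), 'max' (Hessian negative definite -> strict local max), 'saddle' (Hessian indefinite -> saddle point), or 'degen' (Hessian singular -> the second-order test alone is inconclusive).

Compute the Hessian H = grad^2 f:
  H = [[4, 2], [2, 1]]
Verify stationarity: grad f(x*) = H x* + g = (0, 0).
Eigenvalues of H: 0, 5.
H has a zero eigenvalue (singular; positive semidefinite but not definite), so H is neither positive definite, negative definite, nor indefinite. The second-order test alone is inconclusive -> degen.
(Indeed, f is constant along the null direction of H through x*, so x* is not a strict local extremum.)

degen
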